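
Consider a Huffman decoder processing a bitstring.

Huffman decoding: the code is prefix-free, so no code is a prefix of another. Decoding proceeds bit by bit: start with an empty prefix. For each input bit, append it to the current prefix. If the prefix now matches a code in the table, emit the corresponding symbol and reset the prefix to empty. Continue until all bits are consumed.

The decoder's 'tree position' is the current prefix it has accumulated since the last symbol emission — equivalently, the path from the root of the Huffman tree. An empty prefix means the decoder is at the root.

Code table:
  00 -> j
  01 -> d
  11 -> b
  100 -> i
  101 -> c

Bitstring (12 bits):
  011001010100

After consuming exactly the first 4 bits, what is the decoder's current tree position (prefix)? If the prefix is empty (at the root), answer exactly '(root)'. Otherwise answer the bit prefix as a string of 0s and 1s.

Answer: 10

Derivation:
Bit 0: prefix='0' (no match yet)
Bit 1: prefix='01' -> emit 'd', reset
Bit 2: prefix='1' (no match yet)
Bit 3: prefix='10' (no match yet)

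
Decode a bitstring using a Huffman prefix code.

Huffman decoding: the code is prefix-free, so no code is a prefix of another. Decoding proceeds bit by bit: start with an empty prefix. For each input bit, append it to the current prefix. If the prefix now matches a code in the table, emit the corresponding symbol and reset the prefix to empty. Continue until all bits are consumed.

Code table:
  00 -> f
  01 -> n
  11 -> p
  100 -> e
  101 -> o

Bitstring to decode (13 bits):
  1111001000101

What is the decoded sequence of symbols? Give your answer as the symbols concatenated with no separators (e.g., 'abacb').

Bit 0: prefix='1' (no match yet)
Bit 1: prefix='11' -> emit 'p', reset
Bit 2: prefix='1' (no match yet)
Bit 3: prefix='11' -> emit 'p', reset
Bit 4: prefix='0' (no match yet)
Bit 5: prefix='00' -> emit 'f', reset
Bit 6: prefix='1' (no match yet)
Bit 7: prefix='10' (no match yet)
Bit 8: prefix='100' -> emit 'e', reset
Bit 9: prefix='0' (no match yet)
Bit 10: prefix='01' -> emit 'n', reset
Bit 11: prefix='0' (no match yet)
Bit 12: prefix='01' -> emit 'n', reset

Answer: ppfenn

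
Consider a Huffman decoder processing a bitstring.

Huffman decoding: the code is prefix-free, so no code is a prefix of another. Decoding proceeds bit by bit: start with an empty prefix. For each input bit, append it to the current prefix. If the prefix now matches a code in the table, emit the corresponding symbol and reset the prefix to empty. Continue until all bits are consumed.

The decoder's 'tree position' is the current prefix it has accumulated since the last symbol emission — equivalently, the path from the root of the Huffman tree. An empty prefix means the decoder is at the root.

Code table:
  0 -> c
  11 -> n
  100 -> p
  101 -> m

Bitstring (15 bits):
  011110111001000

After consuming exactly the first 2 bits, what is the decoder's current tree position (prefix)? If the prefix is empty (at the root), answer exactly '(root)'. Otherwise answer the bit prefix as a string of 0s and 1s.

Bit 0: prefix='0' -> emit 'c', reset
Bit 1: prefix='1' (no match yet)

Answer: 1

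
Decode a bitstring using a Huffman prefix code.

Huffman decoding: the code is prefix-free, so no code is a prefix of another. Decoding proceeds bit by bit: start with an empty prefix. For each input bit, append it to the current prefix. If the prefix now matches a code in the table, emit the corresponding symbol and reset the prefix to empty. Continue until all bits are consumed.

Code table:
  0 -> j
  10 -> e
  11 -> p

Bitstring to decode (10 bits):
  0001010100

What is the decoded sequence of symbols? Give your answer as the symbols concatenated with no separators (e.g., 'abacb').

Answer: jjjeeej

Derivation:
Bit 0: prefix='0' -> emit 'j', reset
Bit 1: prefix='0' -> emit 'j', reset
Bit 2: prefix='0' -> emit 'j', reset
Bit 3: prefix='1' (no match yet)
Bit 4: prefix='10' -> emit 'e', reset
Bit 5: prefix='1' (no match yet)
Bit 6: prefix='10' -> emit 'e', reset
Bit 7: prefix='1' (no match yet)
Bit 8: prefix='10' -> emit 'e', reset
Bit 9: prefix='0' -> emit 'j', reset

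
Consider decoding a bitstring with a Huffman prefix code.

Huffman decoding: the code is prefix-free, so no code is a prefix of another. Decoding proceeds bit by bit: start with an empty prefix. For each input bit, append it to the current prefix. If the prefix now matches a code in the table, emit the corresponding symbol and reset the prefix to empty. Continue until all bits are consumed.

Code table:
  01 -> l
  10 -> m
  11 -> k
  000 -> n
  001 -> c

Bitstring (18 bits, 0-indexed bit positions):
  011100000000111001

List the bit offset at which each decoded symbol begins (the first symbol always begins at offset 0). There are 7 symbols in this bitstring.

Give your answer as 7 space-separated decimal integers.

Answer: 0 2 4 7 10 13 15

Derivation:
Bit 0: prefix='0' (no match yet)
Bit 1: prefix='01' -> emit 'l', reset
Bit 2: prefix='1' (no match yet)
Bit 3: prefix='11' -> emit 'k', reset
Bit 4: prefix='0' (no match yet)
Bit 5: prefix='00' (no match yet)
Bit 6: prefix='000' -> emit 'n', reset
Bit 7: prefix='0' (no match yet)
Bit 8: prefix='00' (no match yet)
Bit 9: prefix='000' -> emit 'n', reset
Bit 10: prefix='0' (no match yet)
Bit 11: prefix='00' (no match yet)
Bit 12: prefix='001' -> emit 'c', reset
Bit 13: prefix='1' (no match yet)
Bit 14: prefix='11' -> emit 'k', reset
Bit 15: prefix='0' (no match yet)
Bit 16: prefix='00' (no match yet)
Bit 17: prefix='001' -> emit 'c', reset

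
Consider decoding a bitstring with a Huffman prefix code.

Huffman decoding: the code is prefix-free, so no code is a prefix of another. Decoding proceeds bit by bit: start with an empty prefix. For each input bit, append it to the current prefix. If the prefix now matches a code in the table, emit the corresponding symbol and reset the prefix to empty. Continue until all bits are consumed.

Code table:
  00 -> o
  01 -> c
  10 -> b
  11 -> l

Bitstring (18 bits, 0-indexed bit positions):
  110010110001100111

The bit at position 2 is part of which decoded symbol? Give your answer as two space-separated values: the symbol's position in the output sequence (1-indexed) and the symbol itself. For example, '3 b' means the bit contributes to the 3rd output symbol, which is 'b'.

Answer: 2 o

Derivation:
Bit 0: prefix='1' (no match yet)
Bit 1: prefix='11' -> emit 'l', reset
Bit 2: prefix='0' (no match yet)
Bit 3: prefix='00' -> emit 'o', reset
Bit 4: prefix='1' (no match yet)
Bit 5: prefix='10' -> emit 'b', reset
Bit 6: prefix='1' (no match yet)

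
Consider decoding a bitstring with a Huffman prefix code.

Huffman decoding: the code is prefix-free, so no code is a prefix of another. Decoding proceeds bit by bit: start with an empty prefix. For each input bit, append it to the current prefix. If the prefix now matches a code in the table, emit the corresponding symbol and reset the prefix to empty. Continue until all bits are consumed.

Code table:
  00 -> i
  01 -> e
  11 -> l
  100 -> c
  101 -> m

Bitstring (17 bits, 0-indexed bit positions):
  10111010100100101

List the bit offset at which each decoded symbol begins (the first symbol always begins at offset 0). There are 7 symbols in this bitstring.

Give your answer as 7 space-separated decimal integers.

Answer: 0 3 5 7 9 11 14

Derivation:
Bit 0: prefix='1' (no match yet)
Bit 1: prefix='10' (no match yet)
Bit 2: prefix='101' -> emit 'm', reset
Bit 3: prefix='1' (no match yet)
Bit 4: prefix='11' -> emit 'l', reset
Bit 5: prefix='0' (no match yet)
Bit 6: prefix='01' -> emit 'e', reset
Bit 7: prefix='0' (no match yet)
Bit 8: prefix='01' -> emit 'e', reset
Bit 9: prefix='0' (no match yet)
Bit 10: prefix='00' -> emit 'i', reset
Bit 11: prefix='1' (no match yet)
Bit 12: prefix='10' (no match yet)
Bit 13: prefix='100' -> emit 'c', reset
Bit 14: prefix='1' (no match yet)
Bit 15: prefix='10' (no match yet)
Bit 16: prefix='101' -> emit 'm', reset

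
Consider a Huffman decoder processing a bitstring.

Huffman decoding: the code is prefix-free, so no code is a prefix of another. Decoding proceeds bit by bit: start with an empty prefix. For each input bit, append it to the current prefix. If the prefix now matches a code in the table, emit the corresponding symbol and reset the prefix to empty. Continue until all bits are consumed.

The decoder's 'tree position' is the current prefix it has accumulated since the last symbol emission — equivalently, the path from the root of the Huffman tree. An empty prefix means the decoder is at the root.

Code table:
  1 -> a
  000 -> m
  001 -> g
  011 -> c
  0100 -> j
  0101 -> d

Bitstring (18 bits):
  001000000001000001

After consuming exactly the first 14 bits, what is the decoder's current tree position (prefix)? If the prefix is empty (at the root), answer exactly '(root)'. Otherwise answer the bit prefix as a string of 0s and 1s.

Answer: 00

Derivation:
Bit 0: prefix='0' (no match yet)
Bit 1: prefix='00' (no match yet)
Bit 2: prefix='001' -> emit 'g', reset
Bit 3: prefix='0' (no match yet)
Bit 4: prefix='00' (no match yet)
Bit 5: prefix='000' -> emit 'm', reset
Bit 6: prefix='0' (no match yet)
Bit 7: prefix='00' (no match yet)
Bit 8: prefix='000' -> emit 'm', reset
Bit 9: prefix='0' (no match yet)
Bit 10: prefix='00' (no match yet)
Bit 11: prefix='001' -> emit 'g', reset
Bit 12: prefix='0' (no match yet)
Bit 13: prefix='00' (no match yet)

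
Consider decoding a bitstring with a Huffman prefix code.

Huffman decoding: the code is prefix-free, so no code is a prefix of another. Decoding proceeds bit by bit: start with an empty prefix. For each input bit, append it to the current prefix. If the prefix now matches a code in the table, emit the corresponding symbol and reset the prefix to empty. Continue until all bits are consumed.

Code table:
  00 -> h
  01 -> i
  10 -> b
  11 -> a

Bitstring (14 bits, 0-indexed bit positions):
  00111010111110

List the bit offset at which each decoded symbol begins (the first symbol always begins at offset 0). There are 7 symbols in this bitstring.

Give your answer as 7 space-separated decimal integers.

Bit 0: prefix='0' (no match yet)
Bit 1: prefix='00' -> emit 'h', reset
Bit 2: prefix='1' (no match yet)
Bit 3: prefix='11' -> emit 'a', reset
Bit 4: prefix='1' (no match yet)
Bit 5: prefix='10' -> emit 'b', reset
Bit 6: prefix='1' (no match yet)
Bit 7: prefix='10' -> emit 'b', reset
Bit 8: prefix='1' (no match yet)
Bit 9: prefix='11' -> emit 'a', reset
Bit 10: prefix='1' (no match yet)
Bit 11: prefix='11' -> emit 'a', reset
Bit 12: prefix='1' (no match yet)
Bit 13: prefix='10' -> emit 'b', reset

Answer: 0 2 4 6 8 10 12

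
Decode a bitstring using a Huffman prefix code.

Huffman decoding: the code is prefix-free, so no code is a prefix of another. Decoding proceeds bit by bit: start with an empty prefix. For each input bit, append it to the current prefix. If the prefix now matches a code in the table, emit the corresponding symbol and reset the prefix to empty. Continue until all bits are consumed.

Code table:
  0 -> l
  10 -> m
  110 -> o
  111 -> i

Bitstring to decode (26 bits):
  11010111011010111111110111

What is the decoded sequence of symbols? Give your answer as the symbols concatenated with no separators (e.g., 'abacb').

Bit 0: prefix='1' (no match yet)
Bit 1: prefix='11' (no match yet)
Bit 2: prefix='110' -> emit 'o', reset
Bit 3: prefix='1' (no match yet)
Bit 4: prefix='10' -> emit 'm', reset
Bit 5: prefix='1' (no match yet)
Bit 6: prefix='11' (no match yet)
Bit 7: prefix='111' -> emit 'i', reset
Bit 8: prefix='0' -> emit 'l', reset
Bit 9: prefix='1' (no match yet)
Bit 10: prefix='11' (no match yet)
Bit 11: prefix='110' -> emit 'o', reset
Bit 12: prefix='1' (no match yet)
Bit 13: prefix='10' -> emit 'm', reset
Bit 14: prefix='1' (no match yet)
Bit 15: prefix='11' (no match yet)
Bit 16: prefix='111' -> emit 'i', reset
Bit 17: prefix='1' (no match yet)
Bit 18: prefix='11' (no match yet)
Bit 19: prefix='111' -> emit 'i', reset
Bit 20: prefix='1' (no match yet)
Bit 21: prefix='11' (no match yet)
Bit 22: prefix='110' -> emit 'o', reset
Bit 23: prefix='1' (no match yet)
Bit 24: prefix='11' (no match yet)
Bit 25: prefix='111' -> emit 'i', reset

Answer: omilomiioi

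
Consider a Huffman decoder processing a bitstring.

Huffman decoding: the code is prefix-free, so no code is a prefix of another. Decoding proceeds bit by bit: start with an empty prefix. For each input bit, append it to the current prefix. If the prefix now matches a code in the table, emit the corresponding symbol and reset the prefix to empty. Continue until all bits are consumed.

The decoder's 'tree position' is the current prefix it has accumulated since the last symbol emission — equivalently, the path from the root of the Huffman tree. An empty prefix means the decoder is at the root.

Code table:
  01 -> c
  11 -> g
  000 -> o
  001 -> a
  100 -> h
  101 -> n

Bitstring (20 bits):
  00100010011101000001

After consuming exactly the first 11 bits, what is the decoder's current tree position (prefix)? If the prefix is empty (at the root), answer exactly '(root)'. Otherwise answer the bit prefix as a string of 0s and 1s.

Answer: (root)

Derivation:
Bit 0: prefix='0' (no match yet)
Bit 1: prefix='00' (no match yet)
Bit 2: prefix='001' -> emit 'a', reset
Bit 3: prefix='0' (no match yet)
Bit 4: prefix='00' (no match yet)
Bit 5: prefix='000' -> emit 'o', reset
Bit 6: prefix='1' (no match yet)
Bit 7: prefix='10' (no match yet)
Bit 8: prefix='100' -> emit 'h', reset
Bit 9: prefix='1' (no match yet)
Bit 10: prefix='11' -> emit 'g', reset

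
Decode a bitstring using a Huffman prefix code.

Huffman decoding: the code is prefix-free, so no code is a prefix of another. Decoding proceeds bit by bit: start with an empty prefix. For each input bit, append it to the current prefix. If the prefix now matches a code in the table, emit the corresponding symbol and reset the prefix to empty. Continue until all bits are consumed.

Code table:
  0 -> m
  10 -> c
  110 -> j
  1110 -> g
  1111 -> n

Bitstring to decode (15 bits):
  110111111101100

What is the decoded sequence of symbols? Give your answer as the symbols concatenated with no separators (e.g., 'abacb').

Answer: jngjm

Derivation:
Bit 0: prefix='1' (no match yet)
Bit 1: prefix='11' (no match yet)
Bit 2: prefix='110' -> emit 'j', reset
Bit 3: prefix='1' (no match yet)
Bit 4: prefix='11' (no match yet)
Bit 5: prefix='111' (no match yet)
Bit 6: prefix='1111' -> emit 'n', reset
Bit 7: prefix='1' (no match yet)
Bit 8: prefix='11' (no match yet)
Bit 9: prefix='111' (no match yet)
Bit 10: prefix='1110' -> emit 'g', reset
Bit 11: prefix='1' (no match yet)
Bit 12: prefix='11' (no match yet)
Bit 13: prefix='110' -> emit 'j', reset
Bit 14: prefix='0' -> emit 'm', reset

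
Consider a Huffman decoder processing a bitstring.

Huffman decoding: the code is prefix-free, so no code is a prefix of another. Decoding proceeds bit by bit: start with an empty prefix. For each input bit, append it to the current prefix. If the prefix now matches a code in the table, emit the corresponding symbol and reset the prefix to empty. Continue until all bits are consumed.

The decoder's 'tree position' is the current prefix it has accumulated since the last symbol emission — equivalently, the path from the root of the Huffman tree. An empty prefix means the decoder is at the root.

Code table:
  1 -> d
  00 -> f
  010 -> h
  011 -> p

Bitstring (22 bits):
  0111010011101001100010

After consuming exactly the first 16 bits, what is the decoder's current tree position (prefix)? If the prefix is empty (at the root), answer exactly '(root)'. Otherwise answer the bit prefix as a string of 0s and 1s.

Bit 0: prefix='0' (no match yet)
Bit 1: prefix='01' (no match yet)
Bit 2: prefix='011' -> emit 'p', reset
Bit 3: prefix='1' -> emit 'd', reset
Bit 4: prefix='0' (no match yet)
Bit 5: prefix='01' (no match yet)
Bit 6: prefix='010' -> emit 'h', reset
Bit 7: prefix='0' (no match yet)
Bit 8: prefix='01' (no match yet)
Bit 9: prefix='011' -> emit 'p', reset
Bit 10: prefix='1' -> emit 'd', reset
Bit 11: prefix='0' (no match yet)
Bit 12: prefix='01' (no match yet)
Bit 13: prefix='010' -> emit 'h', reset
Bit 14: prefix='0' (no match yet)
Bit 15: prefix='01' (no match yet)

Answer: 01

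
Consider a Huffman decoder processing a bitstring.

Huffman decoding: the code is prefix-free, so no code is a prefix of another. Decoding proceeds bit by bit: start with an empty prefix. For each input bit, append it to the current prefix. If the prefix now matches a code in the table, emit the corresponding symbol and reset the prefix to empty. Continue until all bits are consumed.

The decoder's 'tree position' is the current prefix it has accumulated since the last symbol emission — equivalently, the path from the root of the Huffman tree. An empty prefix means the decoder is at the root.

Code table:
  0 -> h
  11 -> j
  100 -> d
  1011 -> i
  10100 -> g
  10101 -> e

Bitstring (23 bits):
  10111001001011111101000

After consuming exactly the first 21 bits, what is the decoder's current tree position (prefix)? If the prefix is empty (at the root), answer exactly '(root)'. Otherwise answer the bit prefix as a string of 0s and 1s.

Answer: 10

Derivation:
Bit 0: prefix='1' (no match yet)
Bit 1: prefix='10' (no match yet)
Bit 2: prefix='101' (no match yet)
Bit 3: prefix='1011' -> emit 'i', reset
Bit 4: prefix='1' (no match yet)
Bit 5: prefix='10' (no match yet)
Bit 6: prefix='100' -> emit 'd', reset
Bit 7: prefix='1' (no match yet)
Bit 8: prefix='10' (no match yet)
Bit 9: prefix='100' -> emit 'd', reset
Bit 10: prefix='1' (no match yet)
Bit 11: prefix='10' (no match yet)
Bit 12: prefix='101' (no match yet)
Bit 13: prefix='1011' -> emit 'i', reset
Bit 14: prefix='1' (no match yet)
Bit 15: prefix='11' -> emit 'j', reset
Bit 16: prefix='1' (no match yet)
Bit 17: prefix='11' -> emit 'j', reset
Bit 18: prefix='0' -> emit 'h', reset
Bit 19: prefix='1' (no match yet)
Bit 20: prefix='10' (no match yet)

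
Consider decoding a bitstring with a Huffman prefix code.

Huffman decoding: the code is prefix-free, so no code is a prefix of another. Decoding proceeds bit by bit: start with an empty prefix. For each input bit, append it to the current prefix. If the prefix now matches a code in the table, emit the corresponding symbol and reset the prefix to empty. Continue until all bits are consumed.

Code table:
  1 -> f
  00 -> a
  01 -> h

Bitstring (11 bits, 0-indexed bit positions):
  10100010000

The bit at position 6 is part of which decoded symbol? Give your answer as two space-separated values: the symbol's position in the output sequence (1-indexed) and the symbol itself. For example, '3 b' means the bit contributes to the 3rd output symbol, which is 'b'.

Answer: 4 h

Derivation:
Bit 0: prefix='1' -> emit 'f', reset
Bit 1: prefix='0' (no match yet)
Bit 2: prefix='01' -> emit 'h', reset
Bit 3: prefix='0' (no match yet)
Bit 4: prefix='00' -> emit 'a', reset
Bit 5: prefix='0' (no match yet)
Bit 6: prefix='01' -> emit 'h', reset
Bit 7: prefix='0' (no match yet)
Bit 8: prefix='00' -> emit 'a', reset
Bit 9: prefix='0' (no match yet)
Bit 10: prefix='00' -> emit 'a', reset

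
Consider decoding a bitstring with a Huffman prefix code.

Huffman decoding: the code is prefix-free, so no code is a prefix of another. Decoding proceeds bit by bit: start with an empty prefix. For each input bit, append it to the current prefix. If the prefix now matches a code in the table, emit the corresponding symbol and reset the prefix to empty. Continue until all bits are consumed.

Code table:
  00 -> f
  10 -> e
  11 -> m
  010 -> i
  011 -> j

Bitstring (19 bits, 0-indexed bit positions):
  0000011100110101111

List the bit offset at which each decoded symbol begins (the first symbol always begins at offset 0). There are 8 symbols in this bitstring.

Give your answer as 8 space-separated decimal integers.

Answer: 0 2 4 7 9 12 15 17

Derivation:
Bit 0: prefix='0' (no match yet)
Bit 1: prefix='00' -> emit 'f', reset
Bit 2: prefix='0' (no match yet)
Bit 3: prefix='00' -> emit 'f', reset
Bit 4: prefix='0' (no match yet)
Bit 5: prefix='01' (no match yet)
Bit 6: prefix='011' -> emit 'j', reset
Bit 7: prefix='1' (no match yet)
Bit 8: prefix='10' -> emit 'e', reset
Bit 9: prefix='0' (no match yet)
Bit 10: prefix='01' (no match yet)
Bit 11: prefix='011' -> emit 'j', reset
Bit 12: prefix='0' (no match yet)
Bit 13: prefix='01' (no match yet)
Bit 14: prefix='010' -> emit 'i', reset
Bit 15: prefix='1' (no match yet)
Bit 16: prefix='11' -> emit 'm', reset
Bit 17: prefix='1' (no match yet)
Bit 18: prefix='11' -> emit 'm', reset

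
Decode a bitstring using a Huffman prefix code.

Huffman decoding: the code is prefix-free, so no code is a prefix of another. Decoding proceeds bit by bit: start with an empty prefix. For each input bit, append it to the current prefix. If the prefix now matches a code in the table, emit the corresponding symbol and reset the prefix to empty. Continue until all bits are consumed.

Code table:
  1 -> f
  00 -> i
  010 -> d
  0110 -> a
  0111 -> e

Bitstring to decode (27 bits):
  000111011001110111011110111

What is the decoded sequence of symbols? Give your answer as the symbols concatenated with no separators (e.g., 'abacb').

Bit 0: prefix='0' (no match yet)
Bit 1: prefix='00' -> emit 'i', reset
Bit 2: prefix='0' (no match yet)
Bit 3: prefix='01' (no match yet)
Bit 4: prefix='011' (no match yet)
Bit 5: prefix='0111' -> emit 'e', reset
Bit 6: prefix='0' (no match yet)
Bit 7: prefix='01' (no match yet)
Bit 8: prefix='011' (no match yet)
Bit 9: prefix='0110' -> emit 'a', reset
Bit 10: prefix='0' (no match yet)
Bit 11: prefix='01' (no match yet)
Bit 12: prefix='011' (no match yet)
Bit 13: prefix='0111' -> emit 'e', reset
Bit 14: prefix='0' (no match yet)
Bit 15: prefix='01' (no match yet)
Bit 16: prefix='011' (no match yet)
Bit 17: prefix='0111' -> emit 'e', reset
Bit 18: prefix='0' (no match yet)
Bit 19: prefix='01' (no match yet)
Bit 20: prefix='011' (no match yet)
Bit 21: prefix='0111' -> emit 'e', reset
Bit 22: prefix='1' -> emit 'f', reset
Bit 23: prefix='0' (no match yet)
Bit 24: prefix='01' (no match yet)
Bit 25: prefix='011' (no match yet)
Bit 26: prefix='0111' -> emit 'e', reset

Answer: ieaeeefe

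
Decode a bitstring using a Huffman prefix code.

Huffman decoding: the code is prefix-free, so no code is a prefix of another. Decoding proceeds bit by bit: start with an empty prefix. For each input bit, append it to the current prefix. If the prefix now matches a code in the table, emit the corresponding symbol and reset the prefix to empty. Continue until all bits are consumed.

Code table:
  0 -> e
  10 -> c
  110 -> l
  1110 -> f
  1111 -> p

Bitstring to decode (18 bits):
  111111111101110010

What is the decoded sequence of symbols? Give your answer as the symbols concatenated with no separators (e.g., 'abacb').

Bit 0: prefix='1' (no match yet)
Bit 1: prefix='11' (no match yet)
Bit 2: prefix='111' (no match yet)
Bit 3: prefix='1111' -> emit 'p', reset
Bit 4: prefix='1' (no match yet)
Bit 5: prefix='11' (no match yet)
Bit 6: prefix='111' (no match yet)
Bit 7: prefix='1111' -> emit 'p', reset
Bit 8: prefix='1' (no match yet)
Bit 9: prefix='11' (no match yet)
Bit 10: prefix='110' -> emit 'l', reset
Bit 11: prefix='1' (no match yet)
Bit 12: prefix='11' (no match yet)
Bit 13: prefix='111' (no match yet)
Bit 14: prefix='1110' -> emit 'f', reset
Bit 15: prefix='0' -> emit 'e', reset
Bit 16: prefix='1' (no match yet)
Bit 17: prefix='10' -> emit 'c', reset

Answer: pplfec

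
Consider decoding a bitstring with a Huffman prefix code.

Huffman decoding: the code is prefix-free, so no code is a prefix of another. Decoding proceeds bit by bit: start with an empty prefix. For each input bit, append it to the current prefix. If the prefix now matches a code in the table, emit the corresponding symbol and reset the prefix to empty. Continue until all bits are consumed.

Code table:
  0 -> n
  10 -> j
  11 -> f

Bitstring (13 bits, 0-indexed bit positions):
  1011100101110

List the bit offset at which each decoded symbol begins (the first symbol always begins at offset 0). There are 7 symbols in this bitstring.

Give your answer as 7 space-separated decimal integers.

Bit 0: prefix='1' (no match yet)
Bit 1: prefix='10' -> emit 'j', reset
Bit 2: prefix='1' (no match yet)
Bit 3: prefix='11' -> emit 'f', reset
Bit 4: prefix='1' (no match yet)
Bit 5: prefix='10' -> emit 'j', reset
Bit 6: prefix='0' -> emit 'n', reset
Bit 7: prefix='1' (no match yet)
Bit 8: prefix='10' -> emit 'j', reset
Bit 9: prefix='1' (no match yet)
Bit 10: prefix='11' -> emit 'f', reset
Bit 11: prefix='1' (no match yet)
Bit 12: prefix='10' -> emit 'j', reset

Answer: 0 2 4 6 7 9 11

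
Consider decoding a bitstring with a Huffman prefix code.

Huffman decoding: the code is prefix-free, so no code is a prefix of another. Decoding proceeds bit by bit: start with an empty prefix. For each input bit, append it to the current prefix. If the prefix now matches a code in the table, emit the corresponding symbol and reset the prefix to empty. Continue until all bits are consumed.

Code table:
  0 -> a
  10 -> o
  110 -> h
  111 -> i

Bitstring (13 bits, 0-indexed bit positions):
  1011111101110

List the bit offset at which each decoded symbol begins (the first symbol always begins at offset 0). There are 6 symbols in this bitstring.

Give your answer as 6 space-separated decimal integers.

Answer: 0 2 5 8 9 12

Derivation:
Bit 0: prefix='1' (no match yet)
Bit 1: prefix='10' -> emit 'o', reset
Bit 2: prefix='1' (no match yet)
Bit 3: prefix='11' (no match yet)
Bit 4: prefix='111' -> emit 'i', reset
Bit 5: prefix='1' (no match yet)
Bit 6: prefix='11' (no match yet)
Bit 7: prefix='111' -> emit 'i', reset
Bit 8: prefix='0' -> emit 'a', reset
Bit 9: prefix='1' (no match yet)
Bit 10: prefix='11' (no match yet)
Bit 11: prefix='111' -> emit 'i', reset
Bit 12: prefix='0' -> emit 'a', reset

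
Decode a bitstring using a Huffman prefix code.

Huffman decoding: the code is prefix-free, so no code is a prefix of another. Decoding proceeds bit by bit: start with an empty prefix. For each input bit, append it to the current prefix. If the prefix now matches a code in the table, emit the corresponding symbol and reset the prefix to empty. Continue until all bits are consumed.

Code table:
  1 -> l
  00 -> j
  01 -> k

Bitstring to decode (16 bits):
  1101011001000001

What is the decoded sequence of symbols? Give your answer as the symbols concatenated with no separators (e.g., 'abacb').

Bit 0: prefix='1' -> emit 'l', reset
Bit 1: prefix='1' -> emit 'l', reset
Bit 2: prefix='0' (no match yet)
Bit 3: prefix='01' -> emit 'k', reset
Bit 4: prefix='0' (no match yet)
Bit 5: prefix='01' -> emit 'k', reset
Bit 6: prefix='1' -> emit 'l', reset
Bit 7: prefix='0' (no match yet)
Bit 8: prefix='00' -> emit 'j', reset
Bit 9: prefix='1' -> emit 'l', reset
Bit 10: prefix='0' (no match yet)
Bit 11: prefix='00' -> emit 'j', reset
Bit 12: prefix='0' (no match yet)
Bit 13: prefix='00' -> emit 'j', reset
Bit 14: prefix='0' (no match yet)
Bit 15: prefix='01' -> emit 'k', reset

Answer: llkkljljjk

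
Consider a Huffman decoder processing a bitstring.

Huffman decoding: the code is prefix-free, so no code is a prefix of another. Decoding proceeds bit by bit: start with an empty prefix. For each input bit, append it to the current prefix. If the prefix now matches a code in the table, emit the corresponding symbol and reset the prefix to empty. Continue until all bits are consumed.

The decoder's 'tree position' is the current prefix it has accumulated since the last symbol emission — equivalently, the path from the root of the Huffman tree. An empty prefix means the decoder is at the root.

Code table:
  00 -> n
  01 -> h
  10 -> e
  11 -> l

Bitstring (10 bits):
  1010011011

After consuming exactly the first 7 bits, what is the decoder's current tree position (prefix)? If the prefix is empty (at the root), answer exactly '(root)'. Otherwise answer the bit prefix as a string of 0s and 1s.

Answer: 1

Derivation:
Bit 0: prefix='1' (no match yet)
Bit 1: prefix='10' -> emit 'e', reset
Bit 2: prefix='1' (no match yet)
Bit 3: prefix='10' -> emit 'e', reset
Bit 4: prefix='0' (no match yet)
Bit 5: prefix='01' -> emit 'h', reset
Bit 6: prefix='1' (no match yet)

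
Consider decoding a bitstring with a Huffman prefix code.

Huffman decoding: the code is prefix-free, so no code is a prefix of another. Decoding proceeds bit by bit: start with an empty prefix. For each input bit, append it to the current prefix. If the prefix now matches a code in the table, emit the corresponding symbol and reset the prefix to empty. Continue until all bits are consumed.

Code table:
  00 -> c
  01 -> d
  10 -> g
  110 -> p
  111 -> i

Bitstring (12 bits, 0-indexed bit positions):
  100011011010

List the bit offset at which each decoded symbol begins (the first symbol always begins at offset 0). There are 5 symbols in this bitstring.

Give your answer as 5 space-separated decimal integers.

Bit 0: prefix='1' (no match yet)
Bit 1: prefix='10' -> emit 'g', reset
Bit 2: prefix='0' (no match yet)
Bit 3: prefix='00' -> emit 'c', reset
Bit 4: prefix='1' (no match yet)
Bit 5: prefix='11' (no match yet)
Bit 6: prefix='110' -> emit 'p', reset
Bit 7: prefix='1' (no match yet)
Bit 8: prefix='11' (no match yet)
Bit 9: prefix='110' -> emit 'p', reset
Bit 10: prefix='1' (no match yet)
Bit 11: prefix='10' -> emit 'g', reset

Answer: 0 2 4 7 10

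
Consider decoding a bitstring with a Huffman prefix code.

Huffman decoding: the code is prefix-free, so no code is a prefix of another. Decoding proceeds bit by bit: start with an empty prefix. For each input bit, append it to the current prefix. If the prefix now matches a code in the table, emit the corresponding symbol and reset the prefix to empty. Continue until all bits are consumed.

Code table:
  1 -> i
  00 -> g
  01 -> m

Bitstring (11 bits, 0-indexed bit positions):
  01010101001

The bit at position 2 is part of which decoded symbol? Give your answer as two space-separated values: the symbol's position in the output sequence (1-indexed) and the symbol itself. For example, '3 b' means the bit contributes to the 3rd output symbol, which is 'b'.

Bit 0: prefix='0' (no match yet)
Bit 1: prefix='01' -> emit 'm', reset
Bit 2: prefix='0' (no match yet)
Bit 3: prefix='01' -> emit 'm', reset
Bit 4: prefix='0' (no match yet)
Bit 5: prefix='01' -> emit 'm', reset
Bit 6: prefix='0' (no match yet)

Answer: 2 m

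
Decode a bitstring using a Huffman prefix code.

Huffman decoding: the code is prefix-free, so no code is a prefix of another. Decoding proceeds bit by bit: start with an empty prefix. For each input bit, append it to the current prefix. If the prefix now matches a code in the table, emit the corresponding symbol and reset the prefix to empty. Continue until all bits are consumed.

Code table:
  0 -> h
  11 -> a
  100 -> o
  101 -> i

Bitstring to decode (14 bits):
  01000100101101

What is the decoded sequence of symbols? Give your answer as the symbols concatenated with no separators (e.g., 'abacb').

Answer: hohoii

Derivation:
Bit 0: prefix='0' -> emit 'h', reset
Bit 1: prefix='1' (no match yet)
Bit 2: prefix='10' (no match yet)
Bit 3: prefix='100' -> emit 'o', reset
Bit 4: prefix='0' -> emit 'h', reset
Bit 5: prefix='1' (no match yet)
Bit 6: prefix='10' (no match yet)
Bit 7: prefix='100' -> emit 'o', reset
Bit 8: prefix='1' (no match yet)
Bit 9: prefix='10' (no match yet)
Bit 10: prefix='101' -> emit 'i', reset
Bit 11: prefix='1' (no match yet)
Bit 12: prefix='10' (no match yet)
Bit 13: prefix='101' -> emit 'i', reset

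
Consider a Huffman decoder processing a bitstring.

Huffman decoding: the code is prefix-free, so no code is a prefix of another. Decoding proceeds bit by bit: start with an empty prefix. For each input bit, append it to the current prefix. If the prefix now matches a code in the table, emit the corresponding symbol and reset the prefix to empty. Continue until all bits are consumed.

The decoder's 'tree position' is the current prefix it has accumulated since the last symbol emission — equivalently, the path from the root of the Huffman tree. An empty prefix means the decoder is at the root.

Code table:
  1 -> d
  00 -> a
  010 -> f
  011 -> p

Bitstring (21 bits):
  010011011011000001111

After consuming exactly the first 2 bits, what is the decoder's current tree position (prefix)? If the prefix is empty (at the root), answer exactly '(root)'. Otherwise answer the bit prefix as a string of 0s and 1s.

Answer: 01

Derivation:
Bit 0: prefix='0' (no match yet)
Bit 1: prefix='01' (no match yet)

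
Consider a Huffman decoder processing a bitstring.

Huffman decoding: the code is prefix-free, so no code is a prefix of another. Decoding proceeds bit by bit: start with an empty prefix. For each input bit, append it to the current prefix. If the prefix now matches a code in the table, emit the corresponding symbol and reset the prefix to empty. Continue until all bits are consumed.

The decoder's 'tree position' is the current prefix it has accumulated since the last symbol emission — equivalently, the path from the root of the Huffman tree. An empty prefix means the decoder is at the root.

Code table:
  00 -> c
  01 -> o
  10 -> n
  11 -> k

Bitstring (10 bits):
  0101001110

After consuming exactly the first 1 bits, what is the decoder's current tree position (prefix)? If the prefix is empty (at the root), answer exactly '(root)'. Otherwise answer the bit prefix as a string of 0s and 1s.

Answer: 0

Derivation:
Bit 0: prefix='0' (no match yet)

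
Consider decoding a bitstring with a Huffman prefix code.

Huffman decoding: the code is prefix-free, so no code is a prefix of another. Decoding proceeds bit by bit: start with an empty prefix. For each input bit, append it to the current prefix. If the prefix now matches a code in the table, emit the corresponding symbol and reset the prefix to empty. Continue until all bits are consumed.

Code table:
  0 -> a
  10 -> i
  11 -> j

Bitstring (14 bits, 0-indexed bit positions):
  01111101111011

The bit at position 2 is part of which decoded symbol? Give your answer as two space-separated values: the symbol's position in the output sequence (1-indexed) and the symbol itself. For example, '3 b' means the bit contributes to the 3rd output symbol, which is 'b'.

Answer: 2 j

Derivation:
Bit 0: prefix='0' -> emit 'a', reset
Bit 1: prefix='1' (no match yet)
Bit 2: prefix='11' -> emit 'j', reset
Bit 3: prefix='1' (no match yet)
Bit 4: prefix='11' -> emit 'j', reset
Bit 5: prefix='1' (no match yet)
Bit 6: prefix='10' -> emit 'i', reset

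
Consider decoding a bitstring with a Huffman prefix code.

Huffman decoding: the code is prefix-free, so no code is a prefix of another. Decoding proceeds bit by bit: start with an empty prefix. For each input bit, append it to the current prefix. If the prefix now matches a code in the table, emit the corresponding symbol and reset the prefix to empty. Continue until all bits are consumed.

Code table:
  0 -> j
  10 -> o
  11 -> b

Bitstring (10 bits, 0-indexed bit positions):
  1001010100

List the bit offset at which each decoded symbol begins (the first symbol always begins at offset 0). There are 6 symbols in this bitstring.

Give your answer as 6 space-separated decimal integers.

Answer: 0 2 3 5 7 9

Derivation:
Bit 0: prefix='1' (no match yet)
Bit 1: prefix='10' -> emit 'o', reset
Bit 2: prefix='0' -> emit 'j', reset
Bit 3: prefix='1' (no match yet)
Bit 4: prefix='10' -> emit 'o', reset
Bit 5: prefix='1' (no match yet)
Bit 6: prefix='10' -> emit 'o', reset
Bit 7: prefix='1' (no match yet)
Bit 8: prefix='10' -> emit 'o', reset
Bit 9: prefix='0' -> emit 'j', reset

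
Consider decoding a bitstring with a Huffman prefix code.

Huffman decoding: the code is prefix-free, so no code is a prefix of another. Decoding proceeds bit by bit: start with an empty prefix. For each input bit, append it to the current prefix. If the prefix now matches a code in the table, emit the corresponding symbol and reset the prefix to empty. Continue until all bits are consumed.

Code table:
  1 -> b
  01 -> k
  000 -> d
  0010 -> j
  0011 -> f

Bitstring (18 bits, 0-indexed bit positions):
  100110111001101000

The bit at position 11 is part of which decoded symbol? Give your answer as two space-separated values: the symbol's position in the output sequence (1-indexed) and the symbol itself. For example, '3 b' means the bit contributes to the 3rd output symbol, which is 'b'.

Answer: 6 f

Derivation:
Bit 0: prefix='1' -> emit 'b', reset
Bit 1: prefix='0' (no match yet)
Bit 2: prefix='00' (no match yet)
Bit 3: prefix='001' (no match yet)
Bit 4: prefix='0011' -> emit 'f', reset
Bit 5: prefix='0' (no match yet)
Bit 6: prefix='01' -> emit 'k', reset
Bit 7: prefix='1' -> emit 'b', reset
Bit 8: prefix='1' -> emit 'b', reset
Bit 9: prefix='0' (no match yet)
Bit 10: prefix='00' (no match yet)
Bit 11: prefix='001' (no match yet)
Bit 12: prefix='0011' -> emit 'f', reset
Bit 13: prefix='0' (no match yet)
Bit 14: prefix='01' -> emit 'k', reset
Bit 15: prefix='0' (no match yet)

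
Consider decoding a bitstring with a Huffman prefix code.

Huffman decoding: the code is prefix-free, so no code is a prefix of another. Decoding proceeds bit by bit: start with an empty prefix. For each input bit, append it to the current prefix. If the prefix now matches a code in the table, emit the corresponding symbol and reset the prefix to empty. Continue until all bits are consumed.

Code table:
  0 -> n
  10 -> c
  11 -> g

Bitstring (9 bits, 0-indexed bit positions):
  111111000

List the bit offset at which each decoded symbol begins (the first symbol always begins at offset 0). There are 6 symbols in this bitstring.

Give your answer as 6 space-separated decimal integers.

Answer: 0 2 4 6 7 8

Derivation:
Bit 0: prefix='1' (no match yet)
Bit 1: prefix='11' -> emit 'g', reset
Bit 2: prefix='1' (no match yet)
Bit 3: prefix='11' -> emit 'g', reset
Bit 4: prefix='1' (no match yet)
Bit 5: prefix='11' -> emit 'g', reset
Bit 6: prefix='0' -> emit 'n', reset
Bit 7: prefix='0' -> emit 'n', reset
Bit 8: prefix='0' -> emit 'n', reset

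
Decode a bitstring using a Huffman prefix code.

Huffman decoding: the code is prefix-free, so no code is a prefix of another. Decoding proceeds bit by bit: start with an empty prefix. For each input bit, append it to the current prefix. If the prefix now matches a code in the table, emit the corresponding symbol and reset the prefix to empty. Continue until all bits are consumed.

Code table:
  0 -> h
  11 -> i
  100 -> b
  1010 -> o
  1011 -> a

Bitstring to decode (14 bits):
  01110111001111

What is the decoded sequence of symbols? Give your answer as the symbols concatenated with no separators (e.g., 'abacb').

Bit 0: prefix='0' -> emit 'h', reset
Bit 1: prefix='1' (no match yet)
Bit 2: prefix='11' -> emit 'i', reset
Bit 3: prefix='1' (no match yet)
Bit 4: prefix='10' (no match yet)
Bit 5: prefix='101' (no match yet)
Bit 6: prefix='1011' -> emit 'a', reset
Bit 7: prefix='1' (no match yet)
Bit 8: prefix='10' (no match yet)
Bit 9: prefix='100' -> emit 'b', reset
Bit 10: prefix='1' (no match yet)
Bit 11: prefix='11' -> emit 'i', reset
Bit 12: prefix='1' (no match yet)
Bit 13: prefix='11' -> emit 'i', reset

Answer: hiabii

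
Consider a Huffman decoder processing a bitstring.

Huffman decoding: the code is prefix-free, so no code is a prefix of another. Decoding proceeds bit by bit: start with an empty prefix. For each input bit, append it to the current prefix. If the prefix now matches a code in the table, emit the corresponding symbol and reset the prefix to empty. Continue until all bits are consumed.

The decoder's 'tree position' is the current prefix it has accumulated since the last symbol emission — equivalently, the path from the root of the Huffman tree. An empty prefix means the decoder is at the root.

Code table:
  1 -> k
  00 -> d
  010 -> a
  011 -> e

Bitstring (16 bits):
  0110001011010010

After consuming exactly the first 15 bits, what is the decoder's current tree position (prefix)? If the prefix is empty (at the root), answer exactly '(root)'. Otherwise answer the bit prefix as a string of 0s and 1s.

Answer: 01

Derivation:
Bit 0: prefix='0' (no match yet)
Bit 1: prefix='01' (no match yet)
Bit 2: prefix='011' -> emit 'e', reset
Bit 3: prefix='0' (no match yet)
Bit 4: prefix='00' -> emit 'd', reset
Bit 5: prefix='0' (no match yet)
Bit 6: prefix='01' (no match yet)
Bit 7: prefix='010' -> emit 'a', reset
Bit 8: prefix='1' -> emit 'k', reset
Bit 9: prefix='1' -> emit 'k', reset
Bit 10: prefix='0' (no match yet)
Bit 11: prefix='01' (no match yet)
Bit 12: prefix='010' -> emit 'a', reset
Bit 13: prefix='0' (no match yet)
Bit 14: prefix='01' (no match yet)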